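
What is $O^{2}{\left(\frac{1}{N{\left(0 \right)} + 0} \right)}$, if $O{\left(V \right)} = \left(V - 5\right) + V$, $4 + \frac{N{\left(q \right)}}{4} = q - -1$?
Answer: $\frac{961}{36} \approx 26.694$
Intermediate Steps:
$N{\left(q \right)} = -12 + 4 q$ ($N{\left(q \right)} = -16 + 4 \left(q - -1\right) = -16 + 4 \left(q + 1\right) = -16 + 4 \left(1 + q\right) = -16 + \left(4 + 4 q\right) = -12 + 4 q$)
$O{\left(V \right)} = -5 + 2 V$ ($O{\left(V \right)} = \left(-5 + V\right) + V = -5 + 2 V$)
$O^{2}{\left(\frac{1}{N{\left(0 \right)} + 0} \right)} = \left(-5 + \frac{2}{\left(-12 + 4 \cdot 0\right) + 0}\right)^{2} = \left(-5 + \frac{2}{\left(-12 + 0\right) + 0}\right)^{2} = \left(-5 + \frac{2}{-12 + 0}\right)^{2} = \left(-5 + \frac{2}{-12}\right)^{2} = \left(-5 + 2 \left(- \frac{1}{12}\right)\right)^{2} = \left(-5 - \frac{1}{6}\right)^{2} = \left(- \frac{31}{6}\right)^{2} = \frac{961}{36}$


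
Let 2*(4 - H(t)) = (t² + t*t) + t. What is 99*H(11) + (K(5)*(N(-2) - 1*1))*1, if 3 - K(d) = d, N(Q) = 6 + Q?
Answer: -24267/2 ≈ -12134.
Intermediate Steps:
K(d) = 3 - d
H(t) = 4 - t² - t/2 (H(t) = 4 - ((t² + t*t) + t)/2 = 4 - ((t² + t²) + t)/2 = 4 - (2*t² + t)/2 = 4 - (t + 2*t²)/2 = 4 + (-t² - t/2) = 4 - t² - t/2)
99*H(11) + (K(5)*(N(-2) - 1*1))*1 = 99*(4 - 1*11² - ½*11) + ((3 - 1*5)*((6 - 2) - 1*1))*1 = 99*(4 - 1*121 - 11/2) + ((3 - 5)*(4 - 1))*1 = 99*(4 - 121 - 11/2) - 2*3*1 = 99*(-245/2) - 6*1 = -24255/2 - 6 = -24267/2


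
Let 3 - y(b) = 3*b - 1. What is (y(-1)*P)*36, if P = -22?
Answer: -5544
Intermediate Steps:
y(b) = 4 - 3*b (y(b) = 3 - (3*b - 1) = 3 - (-1 + 3*b) = 3 + (1 - 3*b) = 4 - 3*b)
(y(-1)*P)*36 = ((4 - 3*(-1))*(-22))*36 = ((4 + 3)*(-22))*36 = (7*(-22))*36 = -154*36 = -5544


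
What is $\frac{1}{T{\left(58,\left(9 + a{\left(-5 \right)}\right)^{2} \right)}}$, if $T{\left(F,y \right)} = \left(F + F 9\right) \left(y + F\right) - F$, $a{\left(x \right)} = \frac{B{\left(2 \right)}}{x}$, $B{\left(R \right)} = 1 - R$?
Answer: $\frac{5}{413366} \approx 1.2096 \cdot 10^{-5}$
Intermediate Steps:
$a{\left(x \right)} = - \frac{1}{x}$ ($a{\left(x \right)} = \frac{1 - 2}{x} = - \frac{1}{x}$)
$T{\left(F,y \right)} = - F + 10 F \left(F + y\right)$ ($T{\left(F,y \right)} = \left(F + 9 F\right) \left(F + y\right) - F = 10 F \left(F + y\right) - F = - F + 10 F \left(F + y\right)$)
$\frac{1}{T{\left(58,\left(9 + a{\left(-5 \right)}\right)^{2} \right)}} = \frac{1}{58 \left(-1 + 10 \cdot 58 + 10 \left(9 - \frac{1}{-5}\right)^{2}\right)} = \frac{1}{58 \left(-1 + 580 + 10 \left(9 - - \frac{1}{5}\right)^{2}\right)} = \frac{1}{58 \left(-1 + 580 + 10 \left(9 + \frac{1}{5}\right)^{2}\right)} = \frac{1}{58 \left(-1 + 580 + 10 \left(\frac{46}{5}\right)^{2}\right)} = \frac{1}{58 \left(-1 + 580 + 10 \cdot \frac{2116}{25}\right)} = \frac{1}{58 \left(-1 + 580 + \frac{4232}{5}\right)} = \frac{1}{58 \cdot \frac{7127}{5}} = \frac{1}{\frac{413366}{5}} = \frac{5}{413366}$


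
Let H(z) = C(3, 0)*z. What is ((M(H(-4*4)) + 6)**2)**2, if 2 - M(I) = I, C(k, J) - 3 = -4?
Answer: 4096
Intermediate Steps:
C(k, J) = -1 (C(k, J) = 3 - 4 = -1)
H(z) = -z
M(I) = 2 - I
((M(H(-4*4)) + 6)**2)**2 = (((2 - (-1)*(-4*4)) + 6)**2)**2 = (((2 - (-1)*(-16)) + 6)**2)**2 = (((2 - 1*16) + 6)**2)**2 = (((2 - 16) + 6)**2)**2 = ((-14 + 6)**2)**2 = ((-8)**2)**2 = 64**2 = 4096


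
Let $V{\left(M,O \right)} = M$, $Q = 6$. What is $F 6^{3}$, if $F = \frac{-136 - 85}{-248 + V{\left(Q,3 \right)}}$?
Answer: $\frac{23868}{121} \approx 197.26$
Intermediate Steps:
$F = \frac{221}{242}$ ($F = \frac{-136 - 85}{-248 + 6} = - \frac{221}{-242} = \left(-221\right) \left(- \frac{1}{242}\right) = \frac{221}{242} \approx 0.91322$)
$F 6^{3} = \frac{221 \cdot 6^{3}}{242} = \frac{221}{242} \cdot 216 = \frac{23868}{121}$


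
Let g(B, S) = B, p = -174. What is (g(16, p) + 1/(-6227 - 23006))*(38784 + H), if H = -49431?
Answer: -4979889369/29233 ≈ -1.7035e+5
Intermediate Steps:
(g(16, p) + 1/(-6227 - 23006))*(38784 + H) = (16 + 1/(-6227 - 23006))*(38784 - 49431) = (16 + 1/(-29233))*(-10647) = (16 - 1/29233)*(-10647) = (467727/29233)*(-10647) = -4979889369/29233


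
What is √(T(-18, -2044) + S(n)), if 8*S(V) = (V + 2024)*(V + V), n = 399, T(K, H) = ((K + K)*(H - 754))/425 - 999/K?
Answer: √6993417279/170 ≈ 491.92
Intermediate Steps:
T(K, H) = -999/K + 2*K*(-754 + H)/425 (T(K, H) = ((2*K)*(-754 + H))*(1/425) - 999/K = (2*K*(-754 + H))*(1/425) - 999/K = 2*K*(-754 + H)/425 - 999/K = -999/K + 2*K*(-754 + H)/425)
S(V) = V*(2024 + V)/4 (S(V) = ((V + 2024)*(V + V))/8 = ((2024 + V)*(2*V))/8 = (2*V*(2024 + V))/8 = V*(2024 + V)/4)
√(T(-18, -2044) + S(n)) = √((1/425)*(-424575 + 2*(-18)²*(-754 - 2044))/(-18) + (¼)*399*(2024 + 399)) = √((1/425)*(-1/18)*(-424575 + 2*324*(-2798)) + (¼)*399*2423) = √((1/425)*(-1/18)*(-424575 - 1813104) + 966777/4) = √((1/425)*(-1/18)*(-2237679) + 966777/4) = √(248631/850 + 966777/4) = √(411377487/1700) = √6993417279/170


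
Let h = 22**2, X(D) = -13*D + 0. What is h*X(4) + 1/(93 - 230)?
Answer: -3448017/137 ≈ -25168.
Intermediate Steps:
X(D) = -13*D
h = 484
h*X(4) + 1/(93 - 230) = 484*(-13*4) + 1/(93 - 230) = 484*(-52) + 1/(-137) = -25168 - 1/137 = -3448017/137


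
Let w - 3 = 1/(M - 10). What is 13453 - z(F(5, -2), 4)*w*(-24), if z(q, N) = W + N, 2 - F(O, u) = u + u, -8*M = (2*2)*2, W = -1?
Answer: 150287/11 ≈ 13662.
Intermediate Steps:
M = -1 (M = -2*2*2/8 = -2/2 = -1/8*8 = -1)
F(O, u) = 2 - 2*u (F(O, u) = 2 - (u + u) = 2 - 2*u)
z(q, N) = -1 + N
w = 32/11 (w = 3 + 1/(-1 - 10) = 3 + 1/(-11) = 3 - 1/11 = 32/11 ≈ 2.9091)
13453 - z(F(5, -2), 4)*w*(-24) = 13453 - (-1 + 4)*(32/11)*(-24) = 13453 - 3*(32/11)*(-24) = 13453 - 96*(-24)/11 = 13453 - 1*(-2304/11) = 13453 + 2304/11 = 150287/11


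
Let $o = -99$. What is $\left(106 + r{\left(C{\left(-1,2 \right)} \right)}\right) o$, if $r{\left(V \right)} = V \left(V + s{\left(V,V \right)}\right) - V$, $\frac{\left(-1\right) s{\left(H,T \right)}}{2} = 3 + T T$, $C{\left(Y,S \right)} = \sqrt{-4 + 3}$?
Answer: $-10395 + 495 i \approx -10395.0 + 495.0 i$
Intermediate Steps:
$C{\left(Y,S \right)} = i$ ($C{\left(Y,S \right)} = \sqrt{-1} = i$)
$s{\left(H,T \right)} = -6 - 2 T^{2}$ ($s{\left(H,T \right)} = - 2 \left(3 + T T\right) = - 2 \left(3 + T^{2}\right) = -6 - 2 T^{2}$)
$r{\left(V \right)} = - V + V \left(-6 + V - 2 V^{2}\right)$ ($r{\left(V \right)} = V \left(V - \left(6 + 2 V^{2}\right)\right) - V = V \left(-6 + V - 2 V^{2}\right) - V = - V + V \left(-6 + V - 2 V^{2}\right)$)
$\left(106 + r{\left(C{\left(-1,2 \right)} \right)}\right) o = \left(106 + i \left(-7 + i - 2 i^{2}\right)\right) \left(-99\right) = \left(106 + i \left(-7 + i - -2\right)\right) \left(-99\right) = \left(106 + i \left(-7 + i + 2\right)\right) \left(-99\right) = \left(106 + i \left(-5 + i\right)\right) \left(-99\right) = -10494 - 99 i \left(-5 + i\right)$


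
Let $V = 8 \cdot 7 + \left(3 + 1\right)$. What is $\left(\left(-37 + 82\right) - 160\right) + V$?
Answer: $-55$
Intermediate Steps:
$V = 60$ ($V = 56 + 4 = 60$)
$\left(\left(-37 + 82\right) - 160\right) + V = \left(\left(-37 + 82\right) - 160\right) + 60 = \left(45 - 160\right) + 60 = -115 + 60 = -55$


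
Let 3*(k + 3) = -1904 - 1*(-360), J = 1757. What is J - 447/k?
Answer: 2729962/1553 ≈ 1757.9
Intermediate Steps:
k = -1553/3 (k = -3 + (-1904 - 1*(-360))/3 = -3 + (-1904 + 360)/3 = -3 + (1/3)*(-1544) = -3 - 1544/3 = -1553/3 ≈ -517.67)
J - 447/k = 1757 - 447/(-1553/3) = 1757 - 447*(-3/1553) = 1757 + 1341/1553 = 2729962/1553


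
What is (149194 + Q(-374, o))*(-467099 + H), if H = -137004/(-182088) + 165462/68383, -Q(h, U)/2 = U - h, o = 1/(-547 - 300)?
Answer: -30470258512120652868838/439442082387 ≈ -6.9339e+10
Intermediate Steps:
o = -1/847 (o = 1/(-847) = -1/847 ≈ -0.0011806)
Q(h, U) = -2*U + 2*h (Q(h, U) = -2*(U - h) = -2*U + 2*h)
H = 3291449099/1037643642 (H = -137004*(-1/182088) + 165462*(1/68383) = 11417/15174 + 165462/68383 = 3291449099/1037643642 ≈ 3.1720)
(149194 + Q(-374, o))*(-467099 + H) = (149194 + (-2*(-1/847) + 2*(-374)))*(-467099 + 3291449099/1037643642) = (149194 + (2/847 - 748))*(-484679016085459/1037643642) = (149194 - 633554/847)*(-484679016085459/1037643642) = (125733764/847)*(-484679016085459/1037643642) = -30470258512120652868838/439442082387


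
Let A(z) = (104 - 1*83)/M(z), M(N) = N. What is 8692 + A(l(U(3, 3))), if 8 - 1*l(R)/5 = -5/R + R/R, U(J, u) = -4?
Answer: 999664/115 ≈ 8692.7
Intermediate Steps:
l(R) = 35 + 25/R (l(R) = 40 - 5*(-5/R + R/R) = 40 - 5*(-5/R + 1) = 40 - 5*(1 - 5/R) = 40 + (-5 + 25/R) = 35 + 25/R)
A(z) = 21/z (A(z) = (104 - 1*83)/z = (104 - 83)/z = 21/z)
8692 + A(l(U(3, 3))) = 8692 + 21/(35 + 25/(-4)) = 8692 + 21/(35 + 25*(-1/4)) = 8692 + 21/(35 - 25/4) = 8692 + 21/(115/4) = 8692 + 21*(4/115) = 8692 + 84/115 = 999664/115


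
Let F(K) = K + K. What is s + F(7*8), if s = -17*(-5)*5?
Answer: 537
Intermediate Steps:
s = 425 (s = 85*5 = 425)
F(K) = 2*K
s + F(7*8) = 425 + 2*(7*8) = 425 + 2*56 = 425 + 112 = 537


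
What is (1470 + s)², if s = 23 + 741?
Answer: 4990756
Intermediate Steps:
s = 764
(1470 + s)² = (1470 + 764)² = 2234² = 4990756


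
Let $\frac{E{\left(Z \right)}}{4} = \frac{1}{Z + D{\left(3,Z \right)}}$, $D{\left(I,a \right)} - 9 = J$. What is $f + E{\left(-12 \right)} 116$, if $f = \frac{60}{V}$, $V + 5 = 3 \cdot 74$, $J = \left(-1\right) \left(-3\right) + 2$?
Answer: $\frac{50404}{217} \approx 232.28$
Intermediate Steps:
$J = 5$ ($J = 3 + 2 = 5$)
$D{\left(I,a \right)} = 14$ ($D{\left(I,a \right)} = 9 + 5 = 14$)
$V = 217$ ($V = -5 + 3 \cdot 74 = -5 + 222 = 217$)
$E{\left(Z \right)} = \frac{4}{14 + Z}$ ($E{\left(Z \right)} = \frac{4}{Z + 14} = \frac{4}{14 + Z}$)
$f = \frac{60}{217} \approx 0.2765$
$f + E{\left(-12 \right)} 116 = \frac{60}{217} + \frac{4}{14 - 12} \cdot 116 = \frac{60}{217} + \frac{4}{2} \cdot 116 = \frac{60}{217} + 4 \cdot \frac{1}{2} \cdot 116 = \frac{60}{217} + 2 \cdot 116 = \frac{60}{217} + 232 = \frac{50404}{217}$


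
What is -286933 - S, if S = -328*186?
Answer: -225925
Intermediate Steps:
S = -61008
-286933 - S = -286933 - 1*(-61008) = -286933 + 61008 = -225925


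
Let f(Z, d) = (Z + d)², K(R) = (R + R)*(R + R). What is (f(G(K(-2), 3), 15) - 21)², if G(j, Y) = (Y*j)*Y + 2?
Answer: 670810000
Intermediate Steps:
K(R) = 4*R² (K(R) = (2*R)*(2*R) = 4*R²)
G(j, Y) = 2 + j*Y² (G(j, Y) = j*Y² + 2 = 2 + j*Y²)
(f(G(K(-2), 3), 15) - 21)² = (((2 + (4*(-2)²)*3²) + 15)² - 21)² = (((2 + (4*4)*9) + 15)² - 21)² = (((2 + 16*9) + 15)² - 21)² = (((2 + 144) + 15)² - 21)² = ((146 + 15)² - 21)² = (161² - 21)² = (25921 - 21)² = 25900² = 670810000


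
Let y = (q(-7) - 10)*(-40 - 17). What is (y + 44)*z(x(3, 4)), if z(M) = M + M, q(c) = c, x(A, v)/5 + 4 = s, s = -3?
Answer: -70910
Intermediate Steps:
x(A, v) = -35 (x(A, v) = -20 + 5*(-3) = -20 - 15 = -35)
z(M) = 2*M
y = 969 (y = (-7 - 10)*(-40 - 17) = -17*(-57) = 969)
(y + 44)*z(x(3, 4)) = (969 + 44)*(2*(-35)) = 1013*(-70) = -70910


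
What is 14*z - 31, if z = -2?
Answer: -59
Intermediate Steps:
14*z - 31 = 14*(-2) - 31 = -28 - 31 = -59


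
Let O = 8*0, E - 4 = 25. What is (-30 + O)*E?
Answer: -870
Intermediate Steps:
E = 29 (E = 4 + 25 = 29)
O = 0
(-30 + O)*E = (-30 + 0)*29 = -30*29 = -870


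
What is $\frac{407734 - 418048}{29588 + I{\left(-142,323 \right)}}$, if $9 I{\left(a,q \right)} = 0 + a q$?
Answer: $- \frac{46413}{110213} \approx -0.42112$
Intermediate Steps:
$I{\left(a,q \right)} = \frac{a q}{9}$ ($I{\left(a,q \right)} = \frac{0 + a q}{9} = \frac{a q}{9}$)
$\frac{407734 - 418048}{29588 + I{\left(-142,323 \right)}} = \frac{407734 - 418048}{29588 + \frac{1}{9} \left(-142\right) 323} = - \frac{10314}{29588 - \frac{45866}{9}} = - \frac{10314}{\frac{220426}{9}} = \left(-10314\right) \frac{9}{220426} = - \frac{46413}{110213}$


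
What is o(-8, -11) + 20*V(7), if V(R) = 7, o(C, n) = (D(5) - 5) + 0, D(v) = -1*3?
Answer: 132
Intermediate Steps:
D(v) = -3
o(C, n) = -8 (o(C, n) = (-3 - 5) + 0 = -8 + 0 = -8)
o(-8, -11) + 20*V(7) = -8 + 20*7 = -8 + 140 = 132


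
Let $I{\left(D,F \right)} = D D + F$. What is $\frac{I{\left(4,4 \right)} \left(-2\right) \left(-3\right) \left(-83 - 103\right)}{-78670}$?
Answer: $\frac{2232}{7867} \approx 0.28372$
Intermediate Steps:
$I{\left(D,F \right)} = F + D^{2}$ ($I{\left(D,F \right)} = D^{2} + F = F + D^{2}$)
$\frac{I{\left(4,4 \right)} \left(-2\right) \left(-3\right) \left(-83 - 103\right)}{-78670} = \frac{\left(4 + 4^{2}\right) \left(-2\right) \left(-3\right) \left(-83 - 103\right)}{-78670} = \left(4 + 16\right) \left(-2\right) \left(-3\right) \left(-186\right) \left(- \frac{1}{78670}\right) = 20 \left(-2\right) \left(-3\right) \left(-186\right) \left(- \frac{1}{78670}\right) = \left(-40\right) \left(-3\right) \left(-186\right) \left(- \frac{1}{78670}\right) = 120 \left(-186\right) \left(- \frac{1}{78670}\right) = \left(-22320\right) \left(- \frac{1}{78670}\right) = \frac{2232}{7867}$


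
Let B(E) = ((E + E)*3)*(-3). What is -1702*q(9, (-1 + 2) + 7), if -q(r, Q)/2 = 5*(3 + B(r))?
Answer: -2706180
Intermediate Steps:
B(E) = -18*E (B(E) = ((2*E)*3)*(-3) = (6*E)*(-3) = -18*E)
q(r, Q) = -30 + 180*r (q(r, Q) = -10*(3 - 18*r) = -2*(15 - 90*r) = -30 + 180*r)
-1702*q(9, (-1 + 2) + 7) = -1702*(-30 + 180*9) = -1702*(-30 + 1620) = -1702*1590 = -2706180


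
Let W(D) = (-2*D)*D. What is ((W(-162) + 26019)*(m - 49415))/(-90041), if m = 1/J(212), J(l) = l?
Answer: -277288688151/19088692 ≈ -14526.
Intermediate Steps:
W(D) = -2*D**2
m = 1/212 ≈ 0.0047170
((W(-162) + 26019)*(m - 49415))/(-90041) = ((-2*(-162)**2 + 26019)*(1/212 - 49415))/(-90041) = ((-2*26244 + 26019)*(-10475979/212))*(-1/90041) = ((-52488 + 26019)*(-10475979/212))*(-1/90041) = -26469*(-10475979/212)*(-1/90041) = (277288688151/212)*(-1/90041) = -277288688151/19088692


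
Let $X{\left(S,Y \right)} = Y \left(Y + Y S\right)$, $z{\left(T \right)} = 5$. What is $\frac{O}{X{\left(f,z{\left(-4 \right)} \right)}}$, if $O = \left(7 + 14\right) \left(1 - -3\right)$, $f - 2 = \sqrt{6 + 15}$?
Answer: $- \frac{21}{25} + \frac{7 \sqrt{21}}{25} \approx 0.44312$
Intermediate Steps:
$f = 2 + \sqrt{21}$ ($f = 2 + \sqrt{6 + 15} = 2 + \sqrt{21} \approx 6.5826$)
$O = 84$ ($O = 21 \left(1 + 3\right) = 21 \cdot 4 = 84$)
$X{\left(S,Y \right)} = Y \left(Y + S Y\right)$
$\frac{O}{X{\left(f,z{\left(-4 \right)} \right)}} = \frac{84}{5^{2} \left(1 + \left(2 + \sqrt{21}\right)\right)} = \frac{84}{25 \left(3 + \sqrt{21}\right)} = \frac{84}{75 + 25 \sqrt{21}}$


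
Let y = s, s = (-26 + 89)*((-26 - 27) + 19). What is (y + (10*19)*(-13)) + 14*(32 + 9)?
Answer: -4038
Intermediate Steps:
s = -2142 (s = 63*(-53 + 19) = 63*(-34) = -2142)
y = -2142
(y + (10*19)*(-13)) + 14*(32 + 9) = (-2142 + (10*19)*(-13)) + 14*(32 + 9) = (-2142 + 190*(-13)) + 14*41 = (-2142 - 2470) + 574 = -4612 + 574 = -4038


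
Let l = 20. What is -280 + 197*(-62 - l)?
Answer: -16434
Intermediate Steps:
-280 + 197*(-62 - l) = -280 + 197*(-62 - 1*20) = -280 + 197*(-62 - 20) = -280 + 197*(-82) = -280 - 16154 = -16434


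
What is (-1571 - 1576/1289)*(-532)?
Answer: 1078148540/1289 ≈ 8.3642e+5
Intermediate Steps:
(-1571 - 1576/1289)*(-532) = -2026595/1289*(-532) = 1078148540/1289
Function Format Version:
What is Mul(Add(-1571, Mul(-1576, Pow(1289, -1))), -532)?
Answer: Rational(1078148540, 1289) ≈ 8.3642e+5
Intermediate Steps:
Mul(Add(-1571, Mul(-1576, Pow(1289, -1))), -532) = Mul(Add(-1571, Mul(-1576, Rational(1, 1289))), -532) = Mul(Add(-1571, Rational(-1576, 1289)), -532) = Mul(Rational(-2026595, 1289), -532) = Rational(1078148540, 1289)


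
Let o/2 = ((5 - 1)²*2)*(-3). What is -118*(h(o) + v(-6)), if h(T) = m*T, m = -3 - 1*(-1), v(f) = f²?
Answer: -49560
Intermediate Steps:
m = -2 (m = -3 + 1 = -2)
o = -192 (o = 2*(((5 - 1)²*2)*(-3)) = 2*((4²*2)*(-3)) = 2*((16*2)*(-3)) = 2*(32*(-3)) = 2*(-96) = -192)
h(T) = -2*T
-118*(h(o) + v(-6)) = -118*(-2*(-192) + (-6)²) = -118*(384 + 36) = -118*420 = -49560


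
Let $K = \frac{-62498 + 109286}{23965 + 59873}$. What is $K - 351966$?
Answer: $- \frac{4918013120}{13973} \approx -3.5197 \cdot 10^{5}$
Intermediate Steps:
$K = \frac{7798}{13973}$ ($K = \frac{46788}{83838} = 46788 \cdot \frac{1}{83838} = \frac{7798}{13973} \approx 0.55808$)
$K - 351966 = \frac{7798}{13973} - 351966 = - \frac{4918013120}{13973}$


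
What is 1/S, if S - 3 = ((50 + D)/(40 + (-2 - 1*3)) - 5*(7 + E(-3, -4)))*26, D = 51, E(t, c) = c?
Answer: -35/10919 ≈ -0.0032054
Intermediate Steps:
S = -10919/35 (S = 3 + ((50 + 51)/(40 + (-2 - 1*3)) - 5*(7 - 4))*26 = 3 + (101/(40 + (-2 - 3)) - 5*3)*26 = 3 + (101/(40 - 5) - 15)*26 = 3 + (101/35 - 15)*26 = 3 - 424/35*26 = 3 - 11024/35 = -10919/35 ≈ -311.97)
1/S = 1/(-10919/35) = -35/10919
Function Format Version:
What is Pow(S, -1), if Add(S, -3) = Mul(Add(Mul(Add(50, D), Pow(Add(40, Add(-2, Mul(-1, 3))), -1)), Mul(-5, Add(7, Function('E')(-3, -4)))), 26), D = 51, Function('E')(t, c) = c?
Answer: Rational(-35, 10919) ≈ -0.0032054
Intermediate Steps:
S = Rational(-10919, 35) (S = Add(3, Mul(Add(Mul(Add(50, 51), Pow(Add(40, Add(-2, Mul(-1, 3))), -1)), Mul(-5, Add(7, -4))), 26)) = Add(3, Mul(Add(Mul(101, Pow(Add(40, Add(-2, -3)), -1)), Mul(-5, 3)), 26)) = Add(3, Mul(Add(Mul(101, Pow(Add(40, -5), -1)), -15), 26)) = Add(3, Mul(Add(Mul(101, Pow(35, -1)), -15), 26)) = Add(3, Mul(Add(Mul(101, Rational(1, 35)), -15), 26)) = Add(3, Mul(Add(Rational(101, 35), -15), 26)) = Add(3, Mul(Rational(-424, 35), 26)) = Add(3, Rational(-11024, 35)) = Rational(-10919, 35) ≈ -311.97)
Pow(S, -1) = Pow(Rational(-10919, 35), -1) = Rational(-35, 10919)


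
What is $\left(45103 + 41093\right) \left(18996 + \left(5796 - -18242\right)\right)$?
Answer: $3709358664$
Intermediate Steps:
$\left(45103 + 41093\right) \left(18996 + \left(5796 - -18242\right)\right) = 86196 \left(18996 + \left(5796 + 18242\right)\right) = 86196 \left(18996 + 24038\right) = 86196 \cdot 43034 = 3709358664$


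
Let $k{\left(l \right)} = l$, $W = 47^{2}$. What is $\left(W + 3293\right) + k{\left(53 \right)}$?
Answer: $5555$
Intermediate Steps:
$W = 2209$
$\left(W + 3293\right) + k{\left(53 \right)} = \left(2209 + 3293\right) + 53 = 5502 + 53 = 5555$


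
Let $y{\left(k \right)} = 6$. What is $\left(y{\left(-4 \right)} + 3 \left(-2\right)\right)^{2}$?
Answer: $0$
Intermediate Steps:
$\left(y{\left(-4 \right)} + 3 \left(-2\right)\right)^{2} = \left(6 + 3 \left(-2\right)\right)^{2} = \left(6 - 6\right)^{2} = 0^{2} = 0$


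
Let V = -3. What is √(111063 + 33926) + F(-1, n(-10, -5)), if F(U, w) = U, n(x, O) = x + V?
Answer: -1 + √144989 ≈ 379.77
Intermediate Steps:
n(x, O) = -3 + x (n(x, O) = x - 3 = -3 + x)
√(111063 + 33926) + F(-1, n(-10, -5)) = √(111063 + 33926) - 1 = √144989 - 1 = -1 + √144989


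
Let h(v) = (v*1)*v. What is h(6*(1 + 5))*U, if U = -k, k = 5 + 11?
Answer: -20736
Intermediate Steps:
h(v) = v**2 (h(v) = v*v = v**2)
k = 16
U = -16 (U = -1*16 = -16)
h(6*(1 + 5))*U = (6*(1 + 5))**2*(-16) = (6*6)**2*(-16) = 36**2*(-16) = 1296*(-16) = -20736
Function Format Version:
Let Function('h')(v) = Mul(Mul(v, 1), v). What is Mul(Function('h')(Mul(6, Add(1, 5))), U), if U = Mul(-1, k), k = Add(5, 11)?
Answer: -20736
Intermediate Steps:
Function('h')(v) = Pow(v, 2) (Function('h')(v) = Mul(v, v) = Pow(v, 2))
k = 16
U = -16 (U = Mul(-1, 16) = -16)
Mul(Function('h')(Mul(6, Add(1, 5))), U) = Mul(Pow(Mul(6, Add(1, 5)), 2), -16) = Mul(Pow(Mul(6, 6), 2), -16) = Mul(Pow(36, 2), -16) = Mul(1296, -16) = -20736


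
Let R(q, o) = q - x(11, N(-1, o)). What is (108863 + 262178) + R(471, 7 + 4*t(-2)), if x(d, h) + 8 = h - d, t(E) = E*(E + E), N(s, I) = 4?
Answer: 371527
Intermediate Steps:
t(E) = 2*E² (t(E) = E*(2*E) = 2*E²)
x(d, h) = -8 + h - d (x(d, h) = -8 + (h - d) = -8 + h - d)
R(q, o) = 15 + q (R(q, o) = q - (-8 + 4 - 1*11) = q - (-8 + 4 - 11) = q - 1*(-15) = q + 15 = 15 + q)
(108863 + 262178) + R(471, 7 + 4*t(-2)) = (108863 + 262178) + (15 + 471) = 371041 + 486 = 371527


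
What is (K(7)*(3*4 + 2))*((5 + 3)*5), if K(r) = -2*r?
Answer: -7840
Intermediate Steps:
(K(7)*(3*4 + 2))*((5 + 3)*5) = ((-2*7)*(3*4 + 2))*((5 + 3)*5) = (-14*(12 + 2))*(8*5) = -14*14*40 = -196*40 = -7840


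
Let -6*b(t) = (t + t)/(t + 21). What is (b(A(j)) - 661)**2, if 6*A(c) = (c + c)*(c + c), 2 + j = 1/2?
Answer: 884824516/2025 ≈ 4.3695e+5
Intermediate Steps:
j = -3/2 (j = -2 + 1/2 = -3/2 ≈ -1.5000)
A(c) = 2*c**2/3 (A(c) = ((c + c)*(c + c))/6 = ((2*c)*(2*c))/6 = (4*c**2)/6 = 2*c**2/3)
b(t) = -t/(3*(21 + t)) (b(t) = -(t + t)/(6*(t + 21)) = -2*t/(6*(21 + t)) = -t/(3*(21 + t)))
(b(A(j)) - 661)**2 = (-2*(-3/2)**2/3/(63 + 3*(2*(-3/2)**2/3)) - 661)**2 = (-(2/3)*(9/4)/(63 + 3*((2/3)*(9/4))) - 661)**2 = (-1*3/2/(63 + 3*(3/2)) - 661)**2 = (-1*3/2/(63 + 9/2) - 661)**2 = (-1*3/2/135/2 - 661)**2 = (-1*3/2*2/135 - 661)**2 = (-1/45 - 661)**2 = (-29746/45)**2 = 884824516/2025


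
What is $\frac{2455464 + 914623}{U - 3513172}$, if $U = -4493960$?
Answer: $- \frac{25339}{60204} \approx -0.42089$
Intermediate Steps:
$\frac{2455464 + 914623}{U - 3513172} = \frac{2455464 + 914623}{-4493960 - 3513172} = \frac{3370087}{-8007132} = 3370087 \left(- \frac{1}{8007132}\right) = - \frac{25339}{60204}$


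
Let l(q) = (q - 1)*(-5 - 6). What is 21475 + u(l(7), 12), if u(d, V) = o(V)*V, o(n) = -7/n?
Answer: 21468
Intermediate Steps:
l(q) = 11 - 11*q (l(q) = (-1 + q)*(-11) = 11 - 11*q)
u(d, V) = -7 (u(d, V) = (-7/V)*V = -7)
21475 + u(l(7), 12) = 21475 - 7 = 21468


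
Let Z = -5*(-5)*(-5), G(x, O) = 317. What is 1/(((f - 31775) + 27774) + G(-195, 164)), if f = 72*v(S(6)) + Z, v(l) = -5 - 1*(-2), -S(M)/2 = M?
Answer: -1/4025 ≈ -0.00024845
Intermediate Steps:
S(M) = -2*M
v(l) = -3 (v(l) = -5 + 2 = -3)
Z = -125 (Z = 25*(-5) = -125)
f = -341 (f = 72*(-3) - 125 = -216 - 125 = -341)
1/(((f - 31775) + 27774) + G(-195, 164)) = 1/(((-341 - 31775) + 27774) + 317) = 1/((-32116 + 27774) + 317) = 1/(-4342 + 317) = 1/(-4025) = -1/4025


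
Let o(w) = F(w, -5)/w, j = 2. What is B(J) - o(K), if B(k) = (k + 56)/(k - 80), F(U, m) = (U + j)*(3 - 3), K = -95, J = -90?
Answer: 1/5 ≈ 0.20000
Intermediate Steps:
F(U, m) = 0 (F(U, m) = (U + 2)*(3 - 3) = (2 + U)*0 = 0)
B(k) = (56 + k)/(-80 + k)
o(w) = 0 (o(w) = 0/w = 0)
B(J) - o(K) = (56 - 90)/(-80 - 90) - 1*0 = -34/(-170) + 0 = -1/170*(-34) + 0 = 1/5 + 0 = 1/5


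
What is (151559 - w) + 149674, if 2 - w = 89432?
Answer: 390663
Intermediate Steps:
w = -89430 (w = 2 - 1*89432 = 2 - 89432 = -89430)
(151559 - w) + 149674 = (151559 - 1*(-89430)) + 149674 = (151559 + 89430) + 149674 = 240989 + 149674 = 390663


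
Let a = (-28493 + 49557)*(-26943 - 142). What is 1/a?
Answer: -1/570518440 ≈ -1.7528e-9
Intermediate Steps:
a = -570518440 (a = 21064*(-27085) = -570518440)
1/a = 1/(-570518440) = -1/570518440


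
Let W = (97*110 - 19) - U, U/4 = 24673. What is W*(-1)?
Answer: 88041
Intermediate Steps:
U = 98692 (U = 4*24673 = 98692)
W = -88041 (W = (97*110 - 19) - 1*98692 = (10670 - 19) - 98692 = 10651 - 98692 = -88041)
W*(-1) = -88041*(-1) = 88041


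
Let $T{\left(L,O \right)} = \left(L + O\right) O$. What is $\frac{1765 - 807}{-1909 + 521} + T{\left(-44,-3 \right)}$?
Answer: $\frac{97375}{694} \approx 140.31$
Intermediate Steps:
$T{\left(L,O \right)} = O \left(L + O\right)$
$\frac{1765 - 807}{-1909 + 521} + T{\left(-44,-3 \right)} = \frac{1765 - 807}{-1909 + 521} - 3 \left(-44 - 3\right) = \frac{958}{-1388} - -141 = 958 \left(- \frac{1}{1388}\right) + 141 = - \frac{479}{694} + 141 = \frac{97375}{694}$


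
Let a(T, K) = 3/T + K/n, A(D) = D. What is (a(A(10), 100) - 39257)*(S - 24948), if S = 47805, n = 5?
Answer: -8968332519/10 ≈ -8.9683e+8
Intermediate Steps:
a(T, K) = 3/T + K/5
(a(A(10), 100) - 39257)*(S - 24948) = ((3/10 + (1/5)*100) - 39257)*(47805 - 24948) = ((3*(1/10) + 20) - 39257)*22857 = ((3/10 + 20) - 39257)*22857 = (203/10 - 39257)*22857 = -392367/10*22857 = -8968332519/10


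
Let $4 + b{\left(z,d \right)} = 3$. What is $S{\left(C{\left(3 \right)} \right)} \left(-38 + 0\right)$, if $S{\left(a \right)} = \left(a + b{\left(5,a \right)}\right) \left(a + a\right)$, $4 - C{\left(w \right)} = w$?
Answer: $0$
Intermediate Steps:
$b{\left(z,d \right)} = -1$ ($b{\left(z,d \right)} = -4 + 3 = -1$)
$C{\left(w \right)} = 4 - w$
$S{\left(a \right)} = 2 a \left(-1 + a\right)$ ($S{\left(a \right)} = \left(a - 1\right) \left(a + a\right) = \left(-1 + a\right) 2 a = 2 a \left(-1 + a\right)$)
$S{\left(C{\left(3 \right)} \right)} \left(-38 + 0\right) = 2 \left(4 - 3\right) \left(-1 + \left(4 - 3\right)\right) \left(-38 + 0\right) = 2 \left(4 - 3\right) \left(-1 + \left(4 - 3\right)\right) \left(-38\right) = 2 \cdot 1 \left(-1 + 1\right) \left(-38\right) = 2 \cdot 1 \cdot 0 \left(-38\right) = 0 \left(-38\right) = 0$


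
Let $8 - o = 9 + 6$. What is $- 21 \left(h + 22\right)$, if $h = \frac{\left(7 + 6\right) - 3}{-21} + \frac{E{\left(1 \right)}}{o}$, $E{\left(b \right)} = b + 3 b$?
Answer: $-440$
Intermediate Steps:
$E{\left(b \right)} = 4 b$
$o = -7$ ($o = 8 - \left(9 + 6\right) = 8 - 15 = -7$)
$h = - \frac{22}{21}$ ($h = \frac{\left(7 + 6\right) - 3}{-21} + \frac{4 \cdot 1}{-7} = \left(13 - 3\right) \left(- \frac{1}{21}\right) + 4 \left(- \frac{1}{7}\right) = 10 \left(- \frac{1}{21}\right) - \frac{4}{7} = - \frac{10}{21} - \frac{4}{7} = - \frac{22}{21} \approx -1.0476$)
$- 21 \left(h + 22\right) = - 21 \left(- \frac{22}{21} + 22\right) = \left(-21\right) \frac{440}{21} = -440$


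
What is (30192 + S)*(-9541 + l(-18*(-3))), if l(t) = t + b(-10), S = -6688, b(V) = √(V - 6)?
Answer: -222982448 + 94016*I ≈ -2.2298e+8 + 94016.0*I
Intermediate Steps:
b(V) = √(-6 + V)
l(t) = t + 4*I (l(t) = t + √(-6 - 10) = t + √(-16) = t + 4*I)
(30192 + S)*(-9541 + l(-18*(-3))) = (30192 - 6688)*(-9541 + (-18*(-3) + 4*I)) = 23504*(-9541 + (54 + 4*I)) = 23504*(-9487 + 4*I) = -222982448 + 94016*I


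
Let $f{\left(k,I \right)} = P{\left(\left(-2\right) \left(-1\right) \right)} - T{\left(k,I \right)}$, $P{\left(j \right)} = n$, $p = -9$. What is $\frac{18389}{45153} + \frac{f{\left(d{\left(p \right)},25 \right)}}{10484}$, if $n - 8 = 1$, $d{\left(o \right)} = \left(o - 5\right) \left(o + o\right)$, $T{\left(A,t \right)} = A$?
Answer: $\frac{181818097}{473384052} \approx 0.38408$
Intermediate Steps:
$d{\left(o \right)} = 2 o \left(-5 + o\right)$ ($d{\left(o \right)} = \left(-5 + o\right) 2 o = 2 o \left(-5 + o\right)$)
$n = 9$ ($n = 8 + 1 = 9$)
$P{\left(j \right)} = 9$
$f{\left(k,I \right)} = 9 - k$
$\frac{18389}{45153} + \frac{f{\left(d{\left(p \right)},25 \right)}}{10484} = \frac{18389}{45153} + \frac{9 - 2 \left(-9\right) \left(-5 - 9\right)}{10484} = 18389 \cdot \frac{1}{45153} + \left(9 - 2 \left(-9\right) \left(-14\right)\right) \frac{1}{10484} = \frac{18389}{45153} + \left(9 - 252\right) \frac{1}{10484} = \frac{18389}{45153} - \frac{243}{10484} = \frac{181818097}{473384052}$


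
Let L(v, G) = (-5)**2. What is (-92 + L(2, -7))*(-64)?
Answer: 4288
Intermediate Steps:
L(v, G) = 25
(-92 + L(2, -7))*(-64) = (-92 + 25)*(-64) = -67*(-64) = 4288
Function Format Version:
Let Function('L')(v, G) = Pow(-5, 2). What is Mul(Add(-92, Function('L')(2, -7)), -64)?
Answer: 4288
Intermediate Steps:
Function('L')(v, G) = 25
Mul(Add(-92, Function('L')(2, -7)), -64) = Mul(Add(-92, 25), -64) = Mul(-67, -64) = 4288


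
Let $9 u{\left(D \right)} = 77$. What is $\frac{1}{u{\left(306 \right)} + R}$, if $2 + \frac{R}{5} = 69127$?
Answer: $\frac{9}{3110702} \approx 2.8932 \cdot 10^{-6}$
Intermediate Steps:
$R = 345625$ ($R = -10 + 5 \cdot 69127 = -10 + 345635 = 345625$)
$u{\left(D \right)} = \frac{77}{9}$ ($u{\left(D \right)} = \frac{1}{9} \cdot 77 = \frac{77}{9}$)
$\frac{1}{u{\left(306 \right)} + R} = \frac{1}{\frac{77}{9} + 345625} = \frac{1}{\frac{3110702}{9}} = \frac{9}{3110702}$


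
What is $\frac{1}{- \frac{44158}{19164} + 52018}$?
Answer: $\frac{9582}{498414397} \approx 1.9225 \cdot 10^{-5}$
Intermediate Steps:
$\frac{1}{- \frac{44158}{19164} + 52018} = \frac{1}{\left(-44158\right) \frac{1}{19164} + 52018} = \frac{1}{- \frac{22079}{9582} + 52018} = \frac{1}{\frac{498414397}{9582}} = \frac{9582}{498414397}$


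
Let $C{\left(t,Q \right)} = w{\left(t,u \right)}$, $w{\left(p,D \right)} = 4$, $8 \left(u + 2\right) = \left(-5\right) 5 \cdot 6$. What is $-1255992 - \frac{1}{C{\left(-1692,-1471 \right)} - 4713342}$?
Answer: $- \frac{5919914821295}{4713338} \approx -1.256 \cdot 10^{6}$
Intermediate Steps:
$u = - \frac{83}{4}$ ($u = -2 + \frac{\left(-5\right) 5 \cdot 6}{8} = -2 + \frac{\left(-25\right) 6}{8} = -2 + \frac{1}{8} \left(-150\right) = -2 - \frac{75}{4} = - \frac{83}{4} \approx -20.75$)
$C{\left(t,Q \right)} = 4$
$-1255992 - \frac{1}{C{\left(-1692,-1471 \right)} - 4713342} = -1255992 - \frac{1}{4 - 4713342} = -1255992 - \frac{1}{-4713338} = -1255992 - - \frac{1}{4713338} = -1255992 + \frac{1}{4713338} = - \frac{5919914821295}{4713338}$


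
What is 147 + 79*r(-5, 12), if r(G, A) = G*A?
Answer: -4593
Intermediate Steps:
r(G, A) = A*G
147 + 79*r(-5, 12) = 147 + 79*(12*(-5)) = 147 + 79*(-60) = 147 - 4740 = -4593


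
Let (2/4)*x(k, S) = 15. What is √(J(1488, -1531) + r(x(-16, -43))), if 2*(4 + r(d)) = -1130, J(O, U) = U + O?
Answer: 6*I*√17 ≈ 24.739*I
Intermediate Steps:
x(k, S) = 30 (x(k, S) = 2*15 = 30)
J(O, U) = O + U
r(d) = -569 (r(d) = -4 + (½)*(-1130) = -4 - 565 = -569)
√(J(1488, -1531) + r(x(-16, -43))) = √((1488 - 1531) - 569) = √(-43 - 569) = √(-612) = 6*I*√17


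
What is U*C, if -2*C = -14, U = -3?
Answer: -21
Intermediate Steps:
C = 7 (C = -½*(-14) = 7)
U*C = -3*7 = -21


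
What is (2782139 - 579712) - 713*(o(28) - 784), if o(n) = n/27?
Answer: 74538349/27 ≈ 2.7607e+6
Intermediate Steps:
o(n) = n/27 (o(n) = n*(1/27) = n/27)
(2782139 - 579712) - 713*(o(28) - 784) = (2782139 - 579712) - 713*((1/27)*28 - 784) = 2202427 - 713*(28/27 - 784) = 2202427 - 713*(-21140/27) = 2202427 + 15072820/27 = 74538349/27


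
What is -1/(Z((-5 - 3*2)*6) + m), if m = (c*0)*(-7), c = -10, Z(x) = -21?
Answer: 1/21 ≈ 0.047619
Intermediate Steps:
m = 0 (m = -10*0*(-7) = 0*(-7) = 0)
-1/(Z((-5 - 3*2)*6) + m) = -1/(-21 + 0) = -1/(-21) = -1*(-1/21) = 1/21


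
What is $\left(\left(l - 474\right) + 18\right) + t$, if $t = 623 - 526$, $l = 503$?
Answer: $144$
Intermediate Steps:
$t = 97$ ($t = 623 - 526 = 97$)
$\left(\left(l - 474\right) + 18\right) + t = \left(\left(503 - 474\right) + 18\right) + 97 = \left(29 + 18\right) + 97 = 47 + 97 = 144$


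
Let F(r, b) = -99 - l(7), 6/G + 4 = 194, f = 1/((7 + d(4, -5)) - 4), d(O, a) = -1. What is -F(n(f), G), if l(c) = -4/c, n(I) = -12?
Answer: 689/7 ≈ 98.429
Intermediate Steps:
f = ½ (f = 1/((7 - 1) - 4) = 1/(6 - 4) = 1/2 = ½ ≈ 0.50000)
G = 3/95 (G = 6/(-4 + 194) = 6/190 = 6*(1/190) = 3/95 ≈ 0.031579)
F(r, b) = -689/7 (F(r, b) = -99 - (-4)/7 = -99 - 1*(-4/7) = -99 + 4/7 = -689/7)
-F(n(f), G) = -1*(-689/7) = 689/7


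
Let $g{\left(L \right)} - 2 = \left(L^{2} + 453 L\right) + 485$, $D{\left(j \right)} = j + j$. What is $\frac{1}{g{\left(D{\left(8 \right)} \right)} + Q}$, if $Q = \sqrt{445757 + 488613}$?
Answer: $\frac{7991}{62921711} - \frac{\sqrt{934370}}{62921711} \approx 0.00011164$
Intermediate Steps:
$D{\left(j \right)} = 2 j$
$g{\left(L \right)} = 487 + L^{2} + 453 L$ ($g{\left(L \right)} = 2 + \left(\left(L^{2} + 453 L\right) + 485\right) = 2 + \left(485 + L^{2} + 453 L\right) = 487 + L^{2} + 453 L$)
$Q = \sqrt{934370} \approx 966.63$
$\frac{1}{g{\left(D{\left(8 \right)} \right)} + Q} = \frac{1}{\left(487 + \left(2 \cdot 8\right)^{2} + 453 \cdot 2 \cdot 8\right) + \sqrt{934370}} = \frac{1}{\left(487 + 16^{2} + 453 \cdot 16\right) + \sqrt{934370}} = \frac{1}{\left(487 + 256 + 7248\right) + \sqrt{934370}} = \frac{1}{7991 + \sqrt{934370}}$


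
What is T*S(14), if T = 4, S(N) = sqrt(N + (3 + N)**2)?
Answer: 4*sqrt(303) ≈ 69.628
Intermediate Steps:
T*S(14) = 4*sqrt(14 + (3 + 14)**2) = 4*sqrt(14 + 17**2) = 4*sqrt(14 + 289) = 4*sqrt(303)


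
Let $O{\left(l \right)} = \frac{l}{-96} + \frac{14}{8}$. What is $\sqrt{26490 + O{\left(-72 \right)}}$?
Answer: $\frac{\sqrt{105970}}{2} \approx 162.77$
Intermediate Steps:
$O{\left(l \right)} = \frac{7}{4} - \frac{l}{96}$ ($O{\left(l \right)} = l \left(- \frac{1}{96}\right) + 14 \cdot \frac{1}{8} = - \frac{l}{96} + \frac{7}{4} = \frac{7}{4} - \frac{l}{96}$)
$\sqrt{26490 + O{\left(-72 \right)}} = \sqrt{26490 + \left(\frac{7}{4} - - \frac{3}{4}\right)} = \sqrt{26490 + \left(\frac{7}{4} + \frac{3}{4}\right)} = \sqrt{26490 + \frac{5}{2}} = \sqrt{\frac{52985}{2}} = \frac{\sqrt{105970}}{2}$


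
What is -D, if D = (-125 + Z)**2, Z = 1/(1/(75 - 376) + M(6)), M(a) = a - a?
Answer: -181476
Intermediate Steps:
M(a) = 0
Z = -301 (Z = 1/(1/(75 - 376) + 0) = 1/(1/(-301) + 0) = 1/(-1/301 + 0) = 1/(-1/301) = -301)
D = 181476 (D = (-125 - 301)**2 = (-426)**2 = 181476)
-D = -1*181476 = -181476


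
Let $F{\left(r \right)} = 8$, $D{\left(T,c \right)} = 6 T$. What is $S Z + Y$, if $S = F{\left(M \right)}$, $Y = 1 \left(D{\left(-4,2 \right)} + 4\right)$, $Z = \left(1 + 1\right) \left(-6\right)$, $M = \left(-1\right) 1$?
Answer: $-116$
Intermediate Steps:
$M = -1$
$Z = -12$ ($Z = 2 \left(-6\right) = -12$)
$Y = -20$ ($Y = 1 \left(6 \left(-4\right) + 4\right) = 1 \left(-24 + 4\right) = 1 \left(-20\right) = -20$)
$S = 8$
$S Z + Y = 8 \left(-12\right) - 20 = -96 - 20 = -116$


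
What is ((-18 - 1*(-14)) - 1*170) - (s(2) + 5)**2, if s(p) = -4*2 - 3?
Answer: -210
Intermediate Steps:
s(p) = -11 (s(p) = -8 - 3 = -11)
((-18 - 1*(-14)) - 1*170) - (s(2) + 5)**2 = ((-18 - 1*(-14)) - 1*170) - (-11 + 5)**2 = ((-18 + 14) - 170) - 1*(-6)**2 = (-4 - 170) - 1*36 = -174 - 36 = -210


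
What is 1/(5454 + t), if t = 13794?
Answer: 1/19248 ≈ 5.1953e-5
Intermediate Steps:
1/(5454 + t) = 1/(5454 + 13794) = 1/19248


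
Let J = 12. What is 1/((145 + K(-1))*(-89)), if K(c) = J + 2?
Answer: -1/14151 ≈ -7.0666e-5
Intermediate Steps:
K(c) = 14 (K(c) = 12 + 2 = 14)
1/((145 + K(-1))*(-89)) = 1/((145 + 14)*(-89)) = 1/(159*(-89)) = 1/(-14151) = -1/14151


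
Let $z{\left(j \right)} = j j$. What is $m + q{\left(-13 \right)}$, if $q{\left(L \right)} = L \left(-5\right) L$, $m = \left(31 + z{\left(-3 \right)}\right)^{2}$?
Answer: $755$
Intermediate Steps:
$z{\left(j \right)} = j^{2}$
$m = 1600$ ($m = \left(31 + \left(-3\right)^{2}\right)^{2} = \left(31 + 9\right)^{2} = 40^{2} = 1600$)
$q{\left(L \right)} = - 5 L^{2}$ ($q{\left(L \right)} = - 5 L L = - 5 L^{2}$)
$m + q{\left(-13 \right)} = 1600 - 5 \left(-13\right)^{2} = 1600 - 845 = 755$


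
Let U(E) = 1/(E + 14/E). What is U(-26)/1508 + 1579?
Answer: 63191579/40020 ≈ 1579.0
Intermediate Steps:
U(-26)/1508 + 1579 = -26/(14 + (-26)²)/1508 + 1579 = -26/(14 + 676)*(1/1508) + 1579 = -26/690*(1/1508) + 1579 = -26*1/690*(1/1508) + 1579 = -13/345*1/1508 + 1579 = -1/40020 + 1579 = 63191579/40020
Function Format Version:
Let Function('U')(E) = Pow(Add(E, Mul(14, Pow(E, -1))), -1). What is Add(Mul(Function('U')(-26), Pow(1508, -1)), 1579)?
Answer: Rational(63191579, 40020) ≈ 1579.0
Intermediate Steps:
Add(Mul(Function('U')(-26), Pow(1508, -1)), 1579) = Add(Mul(Mul(-26, Pow(Add(14, Pow(-26, 2)), -1)), Pow(1508, -1)), 1579) = Add(Mul(Mul(-26, Pow(Add(14, 676), -1)), Rational(1, 1508)), 1579) = Add(Mul(Mul(-26, Pow(690, -1)), Rational(1, 1508)), 1579) = Add(Mul(Mul(-26, Rational(1, 690)), Rational(1, 1508)), 1579) = Add(Mul(Rational(-13, 345), Rational(1, 1508)), 1579) = Add(Rational(-1, 40020), 1579) = Rational(63191579, 40020)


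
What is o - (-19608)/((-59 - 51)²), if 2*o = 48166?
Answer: 72855977/3025 ≈ 24085.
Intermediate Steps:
o = 24083 (o = (½)*48166 = 24083)
o - (-19608)/((-59 - 51)²) = 24083 - (-19608)/((-59 - 51)²) = 24083 - (-19608)/((-110)²) = 24083 - (-19608)/12100 = 24083 - 1*(-4902/3025) = 24083 + 4902/3025 = 72855977/3025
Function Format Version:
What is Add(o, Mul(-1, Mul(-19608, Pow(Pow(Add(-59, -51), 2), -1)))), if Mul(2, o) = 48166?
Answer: Rational(72855977, 3025) ≈ 24085.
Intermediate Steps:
o = 24083 (o = Mul(Rational(1, 2), 48166) = 24083)
Add(o, Mul(-1, Mul(-19608, Pow(Pow(Add(-59, -51), 2), -1)))) = Add(24083, Mul(-1, Mul(-19608, Pow(Pow(Add(-59, -51), 2), -1)))) = Add(24083, Mul(-1, Mul(-19608, Pow(Pow(-110, 2), -1)))) = Add(24083, Mul(-1, Mul(-19608, Pow(12100, -1)))) = Add(24083, Mul(-1, Mul(-19608, Rational(1, 12100)))) = Add(24083, Mul(-1, Rational(-4902, 3025))) = Add(24083, Rational(4902, 3025)) = Rational(72855977, 3025)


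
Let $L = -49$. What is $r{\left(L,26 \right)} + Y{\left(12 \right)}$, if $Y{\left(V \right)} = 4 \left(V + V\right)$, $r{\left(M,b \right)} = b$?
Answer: $122$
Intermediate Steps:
$Y{\left(V \right)} = 8 V$ ($Y{\left(V \right)} = 4 \cdot 2 V = 8 V$)
$r{\left(L,26 \right)} + Y{\left(12 \right)} = 26 + 8 \cdot 12 = 26 + 96 = 122$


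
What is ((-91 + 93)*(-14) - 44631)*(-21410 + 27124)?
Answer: -255181526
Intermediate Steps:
((-91 + 93)*(-14) - 44631)*(-21410 + 27124) = (2*(-14) - 44631)*5714 = (-28 - 44631)*5714 = -44659*5714 = -255181526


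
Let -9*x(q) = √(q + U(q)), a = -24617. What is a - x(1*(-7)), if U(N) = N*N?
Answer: -24617 + √42/9 ≈ -24616.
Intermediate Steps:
U(N) = N²
x(q) = -√(q + q²)/9
a - x(1*(-7)) = -24617 - (-1)*√((1*(-7))*(1 + 1*(-7)))/9 = -24617 - (-1)*√(-7*(1 - 7))/9 = -24617 - (-1)*√(-7*(-6))/9 = -24617 - (-1)*√42/9 = -24617 + √42/9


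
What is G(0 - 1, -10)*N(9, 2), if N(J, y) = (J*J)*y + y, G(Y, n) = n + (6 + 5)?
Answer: 164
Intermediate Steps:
G(Y, n) = 11 + n (G(Y, n) = n + 11 = 11 + n)
N(J, y) = y + y*J² (N(J, y) = J²*y + y = y*J² + y = y + y*J²)
G(0 - 1, -10)*N(9, 2) = (11 - 10)*(2*(1 + 9²)) = 1*(2*(1 + 81)) = 1*(2*82) = 1*164 = 164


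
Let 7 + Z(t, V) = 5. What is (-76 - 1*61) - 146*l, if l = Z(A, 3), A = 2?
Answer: 155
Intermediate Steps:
Z(t, V) = -2 (Z(t, V) = -7 + 5 = -2)
l = -2
(-76 - 1*61) - 146*l = (-76 - 1*61) - 146*(-2) = (-76 - 61) + 292 = -137 + 292 = 155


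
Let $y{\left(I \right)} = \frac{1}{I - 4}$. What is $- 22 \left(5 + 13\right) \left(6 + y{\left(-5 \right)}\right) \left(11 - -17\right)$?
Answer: $-65296$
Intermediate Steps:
$y{\left(I \right)} = \frac{1}{-4 + I}$
$- 22 \left(5 + 13\right) \left(6 + y{\left(-5 \right)}\right) \left(11 - -17\right) = - 22 \left(5 + 13\right) \left(6 + \frac{1}{-4 - 5}\right) \left(11 - -17\right) = - 22 \cdot 18 \left(6 + \frac{1}{-9}\right) \left(11 + 17\right) = - 22 \cdot 18 \left(6 - \frac{1}{9}\right) 28 = - 22 \cdot 18 \cdot \frac{53}{9} \cdot 28 = \left(-22\right) 106 \cdot 28 = \left(-2332\right) 28 = -65296$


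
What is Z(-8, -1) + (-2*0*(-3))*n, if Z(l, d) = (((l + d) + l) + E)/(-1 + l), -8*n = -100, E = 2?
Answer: 5/3 ≈ 1.6667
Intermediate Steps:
n = 25/2 (n = -⅛*(-100) = 25/2 ≈ 12.500)
Z(l, d) = (2 + d + 2*l)/(-1 + l) (Z(l, d) = (((l + d) + l) + 2)/(-1 + l) = (((d + l) + l) + 2)/(-1 + l) = ((d + 2*l) + 2)/(-1 + l) = (2 + d + 2*l)/(-1 + l))
Z(-8, -1) + (-2*0*(-3))*n = (2 - 1 + 2*(-8))/(-1 - 8) + (-2*0*(-3))*(25/2) = (2 - 1 - 16)/(-9) + (0*(-3))*(25/2) = -⅑*(-15) + 0*(25/2) = 5/3 + 0 = 5/3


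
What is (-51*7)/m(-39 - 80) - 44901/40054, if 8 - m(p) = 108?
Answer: 4904589/2002700 ≈ 2.4490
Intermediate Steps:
m(p) = -100 (m(p) = 8 - 1*108 = 8 - 108 = -100)
(-51*7)/m(-39 - 80) - 44901/40054 = -51*7/(-100) - 44901/40054 = -357*(-1/100) - 44901*1/40054 = 357/100 - 44901/40054 = 4904589/2002700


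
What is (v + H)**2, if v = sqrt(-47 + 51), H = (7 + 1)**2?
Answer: 4356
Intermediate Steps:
H = 64 (H = 8**2 = 64)
v = 2 (v = sqrt(4) = 2)
(v + H)**2 = (2 + 64)**2 = 66**2 = 4356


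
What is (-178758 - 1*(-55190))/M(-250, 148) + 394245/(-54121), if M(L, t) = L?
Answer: 3294531239/6765125 ≈ 486.99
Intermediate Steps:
(-178758 - 1*(-55190))/M(-250, 148) + 394245/(-54121) = (-178758 - 1*(-55190))/(-250) + 394245/(-54121) = (-178758 + 55190)*(-1/250) + 394245*(-1/54121) = -123568*(-1/250) - 394245/54121 = 61784/125 - 394245/54121 = 3294531239/6765125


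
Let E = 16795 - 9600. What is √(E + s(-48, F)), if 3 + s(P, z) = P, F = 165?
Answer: 2*√1786 ≈ 84.522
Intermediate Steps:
s(P, z) = -3 + P
E = 7195
√(E + s(-48, F)) = √(7195 + (-3 - 48)) = √(7195 - 51) = √7144 = 2*√1786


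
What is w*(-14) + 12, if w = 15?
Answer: -198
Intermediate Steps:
w*(-14) + 12 = 15*(-14) + 12 = -210 + 12 = -198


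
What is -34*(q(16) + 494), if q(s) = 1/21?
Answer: -352750/21 ≈ -16798.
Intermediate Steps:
q(s) = 1/21
-34*(q(16) + 494) = -34*(1/21 + 494) = -34*10375/21 = -352750/21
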